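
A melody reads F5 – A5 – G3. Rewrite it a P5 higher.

C6 E6 D4

F5: a fifth up reaches C, and 7 semitones makes it C6.
A5 up a perfect fifth is E6.
A perfect fifth up from G3 gives D4.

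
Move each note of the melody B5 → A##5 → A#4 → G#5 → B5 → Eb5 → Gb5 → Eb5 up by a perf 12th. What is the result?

F#7 E##7 E#6 D#7 F#7 Bb6 Db7 Bb6

B5 gives F#7
A##5 gives E##7
A#4 gives E#6
G#5 gives D#7
B5 gives F#7
Eb5 gives Bb6
Gb5 gives Db7
Eb5 gives Bb6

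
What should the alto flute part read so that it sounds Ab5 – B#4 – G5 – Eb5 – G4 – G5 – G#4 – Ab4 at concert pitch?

Db6 E#5 C6 Ab5 C5 C6 C#5 Db5

Written C4 sounds as G3 on the alto flute, so concert pitches are written a perfect fourth up.
Ab5 gives Db6
B#4 gives E#5
G5 gives C6
Eb5 gives Ab5
G4 gives C5
G5 gives C6
G#4 gives C#5
Ab4 gives Db5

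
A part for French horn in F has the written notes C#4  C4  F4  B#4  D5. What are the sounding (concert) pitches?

F#3 F3 Bb3 E#4 G4

Written C4 on the French horn in F sounds as F3, a perfect fifth lower; apply that shift to every note.
C#4 gives F#3
C4 gives F3
F4 gives Bb3
B#4 gives E#4
D5 gives G4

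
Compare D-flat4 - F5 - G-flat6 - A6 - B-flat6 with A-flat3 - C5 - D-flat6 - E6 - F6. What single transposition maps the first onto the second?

down a perfect fourth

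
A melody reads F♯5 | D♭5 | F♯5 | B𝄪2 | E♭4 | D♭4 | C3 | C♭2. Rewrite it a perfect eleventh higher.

B6 Gb6 B6 E##4 Ab5 Gb5 F4 Fb3

F#5 up a perfect eleventh is B6.
Db5 up a perfect eleventh is Gb6.
A perfect eleventh up from F#5 gives B6.
B##2 up a perfect eleventh is E##4.
A perfect eleventh up from Eb4 gives Ab5.
Db4: an eleventh up reaches G, and 17 semitones makes it Gb5.
C3 up a perfect eleventh is F4.
Cb2: an eleventh up reaches F, and 17 semitones makes it Fb3.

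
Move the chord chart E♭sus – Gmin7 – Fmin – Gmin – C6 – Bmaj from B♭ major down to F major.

B♭ major down to F major is a perfect fourth; each chord root moves by that interval while the quality stays the same.
E♭sus: root E♭ down a perfect fourth → Bb, giving Bbsus.
Gmin7: root G down a perfect fourth → D, giving Dmin7.
Fmin: root F down a perfect fourth → C, giving Cmin.
Gmin: root G down a perfect fourth → D, giving Dmin.
C6: root C down a perfect fourth → G, giving G6.
Bmaj: root B down a perfect fourth → F#, giving F#maj.

Bbsus Dmin7 Cmin Dmin G6 F#maj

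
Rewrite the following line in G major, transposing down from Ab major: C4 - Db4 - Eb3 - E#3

B3 C4 D3 D##3

Ab major to G major down is a minor second, so every note moves down by that interval.
C4 -> B3
Db4 -> C4
Eb3 -> D3
E#3 -> D##3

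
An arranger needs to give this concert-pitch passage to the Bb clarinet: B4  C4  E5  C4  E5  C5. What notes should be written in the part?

The Bb clarinet sounds a major second below written, so the written part must be a major second above concert — transpose each note up.
B4 becomes C#5
C4 becomes D4
E5 becomes F#5
C4 becomes D4
E5 becomes F#5
C5 becomes D5

C#5 D4 F#5 D4 F#5 D5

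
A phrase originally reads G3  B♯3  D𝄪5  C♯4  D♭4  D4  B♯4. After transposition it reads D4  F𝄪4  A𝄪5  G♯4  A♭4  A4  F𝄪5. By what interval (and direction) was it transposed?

Take the first pair: G3 → D4. G to D spans 5 letter names, so the interval is some kind of fifth.
G3 to D4 is 7 semitones, which makes it a perfect fifth; the second version is higher, so the direction is up.
Checking another pair — B#4 → F##5 — gives the same interval.

up a perfect fifth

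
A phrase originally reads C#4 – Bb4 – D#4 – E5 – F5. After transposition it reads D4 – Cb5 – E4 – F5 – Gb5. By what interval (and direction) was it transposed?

up a minor second

From C#4 to D4 is 2 letter names — a second of some quality.
C#4 to D4 is 1 semitone, which makes it a minor second; the second version is higher, so the direction is up.
Checking another pair — F5 → Gb5 — gives the same interval.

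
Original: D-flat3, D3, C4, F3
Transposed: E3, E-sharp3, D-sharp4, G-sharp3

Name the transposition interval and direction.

up an augmented second

From Db3 to E3 is 2 letter names — a second of some quality.
Db3 to E3 is 3 semitones, which makes it an augmented second; the second version is higher, so the direction is up.
Checking another pair — F3 → G#3 — gives the same interval.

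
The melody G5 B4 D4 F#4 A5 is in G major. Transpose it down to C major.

C5 E4 G3 B3 D5

From G down to C is a perfect fifth; apply that to each pitch.
G5 gives C5
B4 gives E4
D4 gives G3
F#4 gives B3
A5 gives D5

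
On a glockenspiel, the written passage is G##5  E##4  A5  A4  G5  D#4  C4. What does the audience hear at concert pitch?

G##7 E##6 A7 A6 G7 D#6 C6

The glockenspiel sounds a perfect fifteenth above written, so transpose each written note up a perfect fifteenth.
G##5 to G##7
E##4 to E##6
A5 to A7
A4 to A6
G5 to G7
D#4 to D#6
C4 to C6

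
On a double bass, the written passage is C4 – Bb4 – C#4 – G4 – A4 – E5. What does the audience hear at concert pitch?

Written C4 on the double bass sounds as C3, a perfect octave lower; apply that shift to every note.
C4 to C3
Bb4 to Bb3
C#4 to C#3
G4 to G3
A4 to A3
E5 to E4

C3 Bb3 C#3 G3 A3 E4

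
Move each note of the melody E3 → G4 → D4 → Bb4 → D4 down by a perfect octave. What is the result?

E2 G3 D3 Bb3 D3

E3: an octave down reaches E, and 12 semitones makes it E2.
A perfect octave down from G4 gives G3.
D4 down a perfect octave is D3.
Bb4 down a perfect octave is Bb3.
D4: an octave down reaches D, and 12 semitones makes it D3.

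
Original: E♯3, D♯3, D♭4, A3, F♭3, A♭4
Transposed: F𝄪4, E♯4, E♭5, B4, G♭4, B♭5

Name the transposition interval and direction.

Take the first pair: E#3 → F##4. E to F spans 9 letter names, so the interval is some kind of ninth.
E#3 to F##4 is 14 semitones, which makes it a major ninth; the second version is higher, so the direction is up.
Checking another pair — Ab4 → Bb5 — gives the same interval.

up a major ninth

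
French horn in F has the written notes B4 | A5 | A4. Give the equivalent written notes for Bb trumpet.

F#4 E5 E4

First find concert pitch: the French horn in F sounds a perfect fifth below written, so B4 A5 A4 sounds E4 D5 D4.
Then write for Bb trumpet: it sounds a major second below written, so the part must be a major second above concert.
E4 → F#4
D5 → E5
D4 → E4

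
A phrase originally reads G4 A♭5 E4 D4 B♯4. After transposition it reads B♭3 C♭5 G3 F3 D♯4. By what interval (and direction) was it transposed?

down a major sixth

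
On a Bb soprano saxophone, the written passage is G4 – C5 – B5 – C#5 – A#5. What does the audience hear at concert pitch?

F4 Bb4 A5 B4 G#5

The Bb soprano saxophone sounds a major second below written, so transpose each written note down a major second.
G4 -> F4
C5 -> Bb4
B5 -> A5
C#5 -> B4
A#5 -> G#5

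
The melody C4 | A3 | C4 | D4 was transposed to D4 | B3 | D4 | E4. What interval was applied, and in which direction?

up a major second

From C4 to D4 is 2 letter names — a second of some quality.
C4 to D4 is 2 semitones, which makes it a major second; the second version is higher, so the direction is up.
Checking another pair — D4 → E4 — gives the same interval.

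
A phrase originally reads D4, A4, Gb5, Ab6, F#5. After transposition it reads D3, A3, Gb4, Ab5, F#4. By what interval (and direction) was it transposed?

down a perfect octave

From D4 to D3 is 8 letter names — an octave of some quality.
D3 to D4 is 12 semitones, which makes it a perfect octave; the second version is lower, so the direction is down.
Checking another pair — F#5 → F#4 — gives the same interval.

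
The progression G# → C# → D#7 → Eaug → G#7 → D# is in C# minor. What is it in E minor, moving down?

B E F#7 Gaug B7 F#

C# minor down to E minor is a major sixth; each chord root moves by that interval while the quality stays the same.
G#: root G# down a major sixth → B, giving B.
C#: root C# down a major sixth → E, giving E.
D#7: root D# down a major sixth → F#, giving F#7.
Eaug: root E down a major sixth → G, giving Gaug.
G#7: root G# down a major sixth → B, giving B7.
D#: root D# down a major sixth → F#, giving F#.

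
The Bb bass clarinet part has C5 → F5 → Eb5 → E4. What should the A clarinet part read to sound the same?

Db4 Gb4 Fb4 F3

First find concert pitch: the Bb bass clarinet sounds a major ninth below written, so C5 F5 Eb5 E4 sounds Bb3 Eb4 Db4 D3.
Then write for A clarinet: it sounds a minor third below written, so the part must be a minor third above concert.
Bb3 → Db4
Eb4 → Gb4
Db4 → Fb4
D3 → F3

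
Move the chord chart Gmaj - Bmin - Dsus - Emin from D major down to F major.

Bbmaj Dmin Fsus Gmin

D major down to F major is a major sixth; each chord root moves by that interval while the quality stays the same.
Gmaj: root G down a major sixth → Bb, giving Bbmaj.
Bmin: root B down a major sixth → D, giving Dmin.
Dsus: root D down a major sixth → F, giving Fsus.
Emin: root E down a major sixth → G, giving Gmin.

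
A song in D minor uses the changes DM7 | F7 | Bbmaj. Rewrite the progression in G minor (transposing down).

D minor down to G minor is a perfect fifth; each chord root moves by that interval while the quality stays the same.
DM7: root D down a perfect fifth → G, giving GM7.
F7: root F down a perfect fifth → Bb, giving Bb7.
Bbmaj: root Bb down a perfect fifth → Eb, giving Ebmaj.

GM7 Bb7 Ebmaj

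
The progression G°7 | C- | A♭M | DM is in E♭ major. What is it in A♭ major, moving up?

E♭ major up to A♭ major is a perfect fourth; each chord root moves by that interval while the quality stays the same.
G°7: root G up a perfect fourth → C, giving C°7.
C-: root C up a perfect fourth → F, giving F-.
A♭M: root A♭ up a perfect fourth → Db, giving DbM.
DM: root D up a perfect fourth → G, giving GM.

C°7 F- DbM GM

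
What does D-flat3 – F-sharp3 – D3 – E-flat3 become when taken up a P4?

Db3 -> Gb3
F#3 -> B3
D3 -> G3
Eb3 -> Ab3

Gb3 B3 G3 Ab3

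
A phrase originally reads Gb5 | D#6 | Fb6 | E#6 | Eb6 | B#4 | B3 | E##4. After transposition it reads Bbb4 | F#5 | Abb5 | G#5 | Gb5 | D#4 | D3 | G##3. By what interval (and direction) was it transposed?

From Gb5 to Bbb4 is 6 letter names — a sixth of some quality.
Bbb4 to Gb5 is 9 semitones, which makes it a major sixth; the second version is lower, so the direction is down.
Checking another pair — E##4 → G##3 — gives the same interval.

down a major sixth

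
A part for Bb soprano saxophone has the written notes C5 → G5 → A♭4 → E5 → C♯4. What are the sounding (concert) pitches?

Written C4 on the Bb soprano saxophone sounds as Bb3, a major second lower; apply that shift to every note.
C5 to Bb4
G5 to F5
Ab4 to Gb4
E5 to D5
C#4 to B3

Bb4 F5 Gb4 D5 B3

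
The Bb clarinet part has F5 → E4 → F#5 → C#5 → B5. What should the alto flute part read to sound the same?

Ab5 G4 A5 E5 D6

First find concert pitch: the Bb clarinet sounds a major second below written, so F5 E4 F#5 C#5 B5 sounds Eb5 D4 E5 B4 A5.
Then write for alto flute: it sounds a perfect fourth below written, so the part must be a perfect fourth above concert.
Eb5 → Ab5
D4 → G4
E5 → A5
B4 → E5
A5 → D6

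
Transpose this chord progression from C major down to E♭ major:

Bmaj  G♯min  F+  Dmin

Dmaj Bmin Ab+ Fmin

C major down to E♭ major is a major sixth; each chord root moves by that interval while the quality stays the same.
Bmaj: root B down a major sixth → D, giving Dmaj.
G♯min: root G♯ down a major sixth → B, giving Bmin.
F+: root F down a major sixth → Ab, giving Ab+.
Dmin: root D down a major sixth → F, giving Fmin.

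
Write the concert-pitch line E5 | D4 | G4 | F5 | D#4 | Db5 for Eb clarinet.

C#5 B3 E4 D5 B#3 Bb4

The Eb clarinet sounds a minor third above written, so the written part must be a minor third below concert — transpose each note down.
E5 to C#5
D4 to B3
G4 to E4
F5 to D5
D#4 to B#3
Db5 to Bb4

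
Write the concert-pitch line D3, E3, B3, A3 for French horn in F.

A3 B3 F#4 E4

Written C4 sounds as F3 on the French horn in F, so concert pitches are written a perfect fifth up.
D3 becomes A3
E3 becomes B3
B3 becomes F#4
A3 becomes E4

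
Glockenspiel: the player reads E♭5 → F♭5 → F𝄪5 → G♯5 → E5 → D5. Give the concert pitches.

Eb7 Fb7 F##7 G#7 E7 D7

Written C4 on the glockenspiel sounds as C6, a perfect fifteenth higher; apply that shift to every note.
Eb5 gives Eb7
Fb5 gives Fb7
F##5 gives F##7
G#5 gives G#7
E5 gives E7
D5 gives D7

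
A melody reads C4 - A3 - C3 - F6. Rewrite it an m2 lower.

C4: a second down reaches B, and 1 semitone makes it B3.
A3: a second down reaches G, and 1 semitone makes it G#3.
C3 down a minor second is B2.
F6: a second down reaches E, and 1 semitone makes it E6.

B3 G#3 B2 E6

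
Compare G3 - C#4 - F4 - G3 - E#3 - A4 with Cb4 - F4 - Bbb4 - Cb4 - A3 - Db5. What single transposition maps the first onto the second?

Take the first pair: G3 → Cb4. G to C spans 4 letter names, so the interval is some kind of fourth.
G3 to Cb4 is 4 semitones, which makes it a diminished fourth; the second version is higher, so the direction is up.
Checking another pair — A4 → Db5 — gives the same interval.

up a diminished fourth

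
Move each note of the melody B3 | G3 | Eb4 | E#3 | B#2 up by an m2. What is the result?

C4 Ab3 Fb4 F#3 C#3

B3 → C4
G3 → Ab3
Eb4 → Fb4
E#3 → F#3
B#2 → C#3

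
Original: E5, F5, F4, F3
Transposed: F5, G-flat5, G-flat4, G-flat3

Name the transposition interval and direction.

up a minor second

From E5 to F5 is 2 letter names — a second of some quality.
E5 to F5 is 1 semitone, which makes it a minor second; the second version is higher, so the direction is up.
Checking another pair — F3 → Gb3 — gives the same interval.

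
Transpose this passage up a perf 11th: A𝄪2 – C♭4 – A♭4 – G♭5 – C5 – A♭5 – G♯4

D##4 Fb5 Db6 Cb7 F6 Db7 C#6

A##2 up a perfect eleventh is D##4.
A perfect eleventh up from Cb4 gives Fb5.
A perfect eleventh up from Ab4 gives Db6.
Gb5: an eleventh up reaches C, and 17 semitones makes it Cb7.
C5: an eleventh up reaches F, and 17 semitones makes it F6.
A perfect eleventh up from Ab5 gives Db7.
G#4: an eleventh up reaches C, and 17 semitones makes it C#6.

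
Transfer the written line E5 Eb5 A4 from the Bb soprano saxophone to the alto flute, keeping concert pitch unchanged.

G5 Gb5 C5

First find concert pitch: the Bb soprano saxophone sounds a major second below written, so E5 Eb5 A4 sounds D5 Db5 G4.
Then write for alto flute: it sounds a perfect fourth below written, so the part must be a perfect fourth above concert.
D5 → G5
Db5 → Gb5
G4 → C5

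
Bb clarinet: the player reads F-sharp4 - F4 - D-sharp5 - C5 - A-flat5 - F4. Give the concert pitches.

Written C4 on the Bb clarinet sounds as Bb3, a major second lower; apply that shift to every note.
F#4 becomes E4
F4 becomes Eb4
D#5 becomes C#5
C5 becomes Bb4
Ab5 becomes Gb5
F4 becomes Eb4

E4 Eb4 C#5 Bb4 Gb5 Eb4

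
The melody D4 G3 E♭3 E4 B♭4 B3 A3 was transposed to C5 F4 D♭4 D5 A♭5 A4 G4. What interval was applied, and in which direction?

From D4 to C5 is 7 letter names — a seventh of some quality.
D4 to C5 is 10 semitones, which makes it a minor seventh; the second version is higher, so the direction is up.
Checking another pair — A3 → G4 — gives the same interval.

up a minor seventh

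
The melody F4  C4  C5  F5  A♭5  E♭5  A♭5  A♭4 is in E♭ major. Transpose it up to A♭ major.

Bb4 F4 F5 Bb5 Db6 Ab5 Db6 Db5

E♭ major to A♭ major up is a perfect fourth, so every note moves up by that interval.
F4 → Bb4
C4 → F4
C5 → F5
F5 → Bb5
Ab5 → Db6
Eb5 → Ab5
Ab5 → Db6
Ab4 → Db5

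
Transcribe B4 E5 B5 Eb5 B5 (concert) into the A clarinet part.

D5 G5 D6 Gb5 D6

Written C4 sounds as A3 on the A clarinet, so concert pitches are written a minor third up.
B4 to D5
E5 to G5
B5 to D6
Eb5 to Gb5
B5 to D6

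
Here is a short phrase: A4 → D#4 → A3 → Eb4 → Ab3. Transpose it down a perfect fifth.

A4 becomes D4
D#4 becomes G#3
A3 becomes D3
Eb4 becomes Ab3
Ab3 becomes Db3

D4 G#3 D3 Ab3 Db3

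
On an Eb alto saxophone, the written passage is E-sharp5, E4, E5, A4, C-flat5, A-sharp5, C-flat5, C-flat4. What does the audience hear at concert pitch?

G#4 G3 G4 C4 Ebb4 C#5 Ebb4 Ebb3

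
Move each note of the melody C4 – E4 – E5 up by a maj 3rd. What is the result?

E4 G#4 G#5

A major third up from C4 gives E4.
A major third up from E4 gives G#4.
A major third up from E5 gives G#5.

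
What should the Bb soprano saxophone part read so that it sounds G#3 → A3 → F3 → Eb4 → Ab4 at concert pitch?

The Bb soprano saxophone sounds a major second below written, so the written part must be a major second above concert — transpose each note up.
G#3 -> A#3
A3 -> B3
F3 -> G3
Eb4 -> F4
Ab4 -> Bb4

A#3 B3 G3 F4 Bb4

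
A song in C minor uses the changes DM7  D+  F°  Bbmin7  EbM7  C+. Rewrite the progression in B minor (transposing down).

C minor down to B minor is a minor second; each chord root moves by that interval while the quality stays the same.
DM7: root D down a minor second → C#, giving C#M7.
D+: root D down a minor second → C#, giving C#+.
F°: root F down a minor second → E, giving E°.
Bbmin7: root Bb down a minor second → A, giving Amin7.
EbM7: root Eb down a minor second → D, giving DM7.
C+: root C down a minor second → B, giving B+.

C#M7 C#+ E° Amin7 DM7 B+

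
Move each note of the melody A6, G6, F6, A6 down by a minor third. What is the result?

F#6 E6 D6 F#6

A6 gives F#6
G6 gives E6
F6 gives D6
A6 gives F#6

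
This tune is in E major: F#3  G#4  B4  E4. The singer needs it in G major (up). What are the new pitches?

A3 B4 D5 G4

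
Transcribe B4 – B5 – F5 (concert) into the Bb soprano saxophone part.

The Bb soprano saxophone sounds a major second below written, so the written part must be a major second above concert — transpose each note up.
B4 to C#5
B5 to C#6
F5 to G5

C#5 C#6 G5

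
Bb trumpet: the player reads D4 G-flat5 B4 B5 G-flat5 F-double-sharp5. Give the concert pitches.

Written C4 on the Bb trumpet sounds as Bb3, a major second lower; apply that shift to every note.
D4 to C4
Gb5 to Fb5
B4 to A4
B5 to A5
Gb5 to Fb5
F##5 to E#5

C4 Fb5 A4 A5 Fb5 E#5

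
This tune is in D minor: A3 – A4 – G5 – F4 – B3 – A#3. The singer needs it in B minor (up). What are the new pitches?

F#4 F#5 E6 D5 G#4 F##4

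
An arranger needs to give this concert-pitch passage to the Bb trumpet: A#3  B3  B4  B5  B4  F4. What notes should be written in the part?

B#3 C#4 C#5 C#6 C#5 G4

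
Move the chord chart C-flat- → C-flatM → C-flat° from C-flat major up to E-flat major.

Eb- EbM Eb°

C-flat major up to E-flat major is a major third; each chord root moves by that interval while the quality stays the same.
C-flat-: root C-flat up a major third → Eb, giving Eb-.
C-flatM: root C-flat up a major third → Eb, giving EbM.
C-flat°: root C-flat up a major third → Eb, giving Eb°.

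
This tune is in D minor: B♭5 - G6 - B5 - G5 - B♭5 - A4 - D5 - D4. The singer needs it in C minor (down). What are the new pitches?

Ab5 F6 A5 F5 Ab5 G4 C5 C4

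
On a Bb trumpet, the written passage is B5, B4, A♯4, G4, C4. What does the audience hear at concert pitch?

A5 A4 G#4 F4 Bb3

The Bb trumpet sounds a major second below written, so transpose each written note down a major second.
B5 to A5
B4 to A4
A#4 to G#4
G4 to F4
C4 to Bb3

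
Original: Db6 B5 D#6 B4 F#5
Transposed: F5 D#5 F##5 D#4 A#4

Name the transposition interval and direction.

down a minor sixth

From Db6 to F5 is 6 letter names — a sixth of some quality.
F5 to Db6 is 8 semitones, which makes it a minor sixth; the second version is lower, so the direction is down.
Checking another pair — F#5 → A#4 — gives the same interval.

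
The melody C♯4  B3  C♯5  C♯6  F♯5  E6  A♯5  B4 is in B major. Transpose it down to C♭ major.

Db3 Cb3 Db4 Db5 Gb4 Fb5 Bb4 Cb4

From B down to C♭ is an augmented seventh; apply that to each pitch.
C#4 → Db3
B3 → Cb3
C#5 → Db4
C#6 → Db5
F#5 → Gb4
E6 → Fb5
A#5 → Bb4
B4 → Cb4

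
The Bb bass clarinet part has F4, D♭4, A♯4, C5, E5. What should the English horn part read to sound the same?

First find concert pitch: the Bb bass clarinet sounds a major ninth below written, so F4 D♭4 A♯4 C5 E5 sounds Eb3 Cb3 G#3 Bb3 D4.
Then write for English horn: it sounds a perfect fifth below written, so the part must be a perfect fifth above concert.
Eb3 → Bb3
Cb3 → Gb3
G#3 → D#4
Bb3 → F4
D4 → A4

Bb3 Gb3 D#4 F4 A4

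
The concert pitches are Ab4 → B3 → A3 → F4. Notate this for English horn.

Eb5 F#4 E4 C5

The English horn sounds a perfect fifth below written, so the written part must be a perfect fifth above concert — transpose each note up.
Ab4 becomes Eb5
B3 becomes F#4
A3 becomes E4
F4 becomes C5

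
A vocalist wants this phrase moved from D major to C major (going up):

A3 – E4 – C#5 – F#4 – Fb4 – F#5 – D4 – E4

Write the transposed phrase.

G4 D5 B5 E5 Ebb5 E6 C5 D5

From D up to C is a minor seventh; apply that to each pitch.
A3 to G4
E4 to D5
C#5 to B5
F#4 to E5
Fb4 to Ebb5
F#5 to E6
D4 to C5
E4 to D5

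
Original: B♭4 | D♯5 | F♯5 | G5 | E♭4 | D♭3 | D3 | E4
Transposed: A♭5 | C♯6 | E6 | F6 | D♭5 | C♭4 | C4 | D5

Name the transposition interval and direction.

From Bb4 to Ab5 is 7 letter names — a seventh of some quality.
Bb4 to Ab5 is 10 semitones, which makes it a minor seventh; the second version is higher, so the direction is up.
Checking another pair — E4 → D5 — gives the same interval.

up a minor seventh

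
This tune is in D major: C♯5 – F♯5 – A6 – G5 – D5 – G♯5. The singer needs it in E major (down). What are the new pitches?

D#4 G#4 B5 A4 E4 A#4

From D down to E is a minor seventh; apply that to each pitch.
C#5 → D#4
F#5 → G#4
A6 → B5
G5 → A4
D5 → E4
G#5 → A#4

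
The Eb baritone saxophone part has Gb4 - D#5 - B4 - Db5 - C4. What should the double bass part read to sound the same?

First find concert pitch: the Eb baritone saxophone sounds a major thirteenth below written, so Gb4 D#5 B4 Db5 C4 sounds Bbb2 F#3 D3 Fb3 Eb2.
Then write for double bass: it sounds a perfect octave below written, so the part must be a perfect octave above concert.
Bbb2 → Bbb3
F#3 → F#4
D3 → D4
Fb3 → Fb4
Eb2 → Eb3

Bbb3 F#4 D4 Fb4 Eb3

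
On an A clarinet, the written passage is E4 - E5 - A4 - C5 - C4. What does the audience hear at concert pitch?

C#4 C#5 F#4 A4 A3

The A clarinet sounds a minor third below written, so transpose each written note down a minor third.
E4 becomes C#4
E5 becomes C#5
A4 becomes F#4
C5 becomes A4
C4 becomes A3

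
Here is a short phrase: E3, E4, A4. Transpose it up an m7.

D4 D5 G5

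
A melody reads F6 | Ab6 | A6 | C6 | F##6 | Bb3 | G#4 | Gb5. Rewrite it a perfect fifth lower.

Bb5 Db6 D6 F5 B#5 Eb3 C#4 Cb5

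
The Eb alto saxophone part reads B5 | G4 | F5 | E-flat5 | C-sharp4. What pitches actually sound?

Written C4 on the Eb alto saxophone sounds as Eb3, a major sixth lower; apply that shift to every note.
B5 to D5
G4 to Bb3
F5 to Ab4
Eb5 to Gb4
C#4 to E3

D5 Bb3 Ab4 Gb4 E3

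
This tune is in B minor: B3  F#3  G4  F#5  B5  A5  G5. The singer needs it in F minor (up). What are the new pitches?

F4 C4 Db5 C6 F6 Eb6 Db6

B minor to F minor up is a diminished fifth, so every note moves up by that interval.
B3 gives F4
F#3 gives C4
G4 gives Db5
F#5 gives C6
B5 gives F6
A5 gives Eb6
G5 gives Db6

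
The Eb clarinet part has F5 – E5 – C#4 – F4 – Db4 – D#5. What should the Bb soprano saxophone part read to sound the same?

First find concert pitch: the Eb clarinet sounds a minor third above written, so F5 E5 C#4 F4 Db4 D#5 sounds Ab5 G5 E4 Ab4 Fb4 F#5.
Then write for Bb soprano saxophone: it sounds a major second below written, so the part must be a major second above concert.
Ab5 → Bb5
G5 → A5
E4 → F#4
Ab4 → Bb4
Fb4 → Gb4
F#5 → G#5

Bb5 A5 F#4 Bb4 Gb4 G#5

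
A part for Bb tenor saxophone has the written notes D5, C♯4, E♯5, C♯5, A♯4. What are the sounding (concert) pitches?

C4 B2 D#4 B3 G#3

The Bb tenor saxophone sounds a major ninth below written, so transpose each written note down a major ninth.
D5 → C4
C#4 → B2
E#5 → D#4
C#5 → B3
A#4 → G#3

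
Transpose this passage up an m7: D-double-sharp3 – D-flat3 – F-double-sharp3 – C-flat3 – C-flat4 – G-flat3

C##4 Cb4 E#4 Bbb3 Bbb4 Fb4

D##3 up a minor seventh is C##4.
Db3 up a minor seventh is Cb4.
F##3 up a minor seventh is E#4.
Cb3 up a minor seventh is Bbb3.
Cb4: a seventh up reaches B, and 10 semitones makes it Bbb4.
A minor seventh up from Gb3 gives Fb4.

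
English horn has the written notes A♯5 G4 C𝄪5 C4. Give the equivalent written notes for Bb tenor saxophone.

E#6 D5 G##5 G4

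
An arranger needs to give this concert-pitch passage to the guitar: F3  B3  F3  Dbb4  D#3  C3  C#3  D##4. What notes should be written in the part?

The guitar sounds a perfect octave below written, so the written part must be a perfect octave above concert — transpose each note up.
F3 to F4
B3 to B4
F3 to F4
Dbb4 to Dbb5
D#3 to D#4
C3 to C4
C#3 to C#4
D##4 to D##5

F4 B4 F4 Dbb5 D#4 C4 C#4 D##5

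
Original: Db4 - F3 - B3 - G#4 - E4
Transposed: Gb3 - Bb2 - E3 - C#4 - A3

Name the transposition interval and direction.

down a perfect fifth

Take the first pair: Db4 → Gb3. D to G spans 5 letter names, so the interval is some kind of fifth.
Gb3 to Db4 is 7 semitones, which makes it a perfect fifth; the second version is lower, so the direction is down.
Checking another pair — E4 → A3 — gives the same interval.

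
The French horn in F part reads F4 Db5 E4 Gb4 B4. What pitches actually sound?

Bb3 Gb4 A3 Cb4 E4

Written C4 on the French horn in F sounds as F3, a perfect fifth lower; apply that shift to every note.
F4 becomes Bb3
Db5 becomes Gb4
E4 becomes A3
Gb4 becomes Cb4
B4 becomes E4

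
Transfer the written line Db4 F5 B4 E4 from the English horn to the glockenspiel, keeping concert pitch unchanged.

First find concert pitch: the English horn sounds a perfect fifth below written, so Db4 F5 B4 E4 sounds Gb3 Bb4 E4 A3.
Then write for glockenspiel: it sounds a perfect fifteenth above written, so the part must be a perfect fifteenth below concert.
Gb3 → Gb1
Bb4 → Bb2
E4 → E2
A3 → A1

Gb1 Bb2 E2 A1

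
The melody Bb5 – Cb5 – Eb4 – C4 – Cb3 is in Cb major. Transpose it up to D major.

C#6 D5 F#4 D#4 D3

Cb major to D major up is an augmented second, so every note moves up by that interval.
Bb5 becomes C#6
Cb5 becomes D5
Eb4 becomes F#4
C4 becomes D#4
Cb3 becomes D3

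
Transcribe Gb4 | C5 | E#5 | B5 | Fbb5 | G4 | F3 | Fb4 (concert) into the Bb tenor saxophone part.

Written C4 sounds as Bb2 on the Bb tenor saxophone, so concert pitches are written a major ninth up.
Gb4 becomes Ab5
C5 becomes D6
E#5 becomes F##6
B5 becomes C#7
Fbb5 becomes Gbb6
G4 becomes A5
F3 becomes G4
Fb4 becomes Gb5

Ab5 D6 F##6 C#7 Gbb6 A5 G4 Gb5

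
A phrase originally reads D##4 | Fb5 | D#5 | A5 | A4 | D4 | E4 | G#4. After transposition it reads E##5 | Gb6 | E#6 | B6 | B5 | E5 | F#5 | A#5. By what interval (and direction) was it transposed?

From D##4 to E##5 is 9 letter names — a ninth of some quality.
D##4 to E##5 is 14 semitones, which makes it a major ninth; the second version is higher, so the direction is up.
Checking another pair — G#4 → A#5 — gives the same interval.

up a major ninth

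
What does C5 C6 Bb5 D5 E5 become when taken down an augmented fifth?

C5 down an augmented fifth is Fb4.
C6 down an augmented fifth is Fb5.
Bb5 down an augmented fifth is Ebb5.
D5: a fifth down reaches G, and 8 semitones makes it Gb4.
E5: a fifth down reaches A, and 8 semitones makes it Ab4.

Fb4 Fb5 Ebb5 Gb4 Ab4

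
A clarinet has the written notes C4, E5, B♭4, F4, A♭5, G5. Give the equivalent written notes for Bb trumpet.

First find concert pitch: the A clarinet sounds a minor third below written, so C4 E5 B♭4 F4 A♭5 G5 sounds A3 C#5 G4 D4 F5 E5.
Then write for Bb trumpet: it sounds a major second below written, so the part must be a major second above concert.
A3 → B3
C#5 → D#5
G4 → A4
D4 → E4
F5 → G5
E5 → F#5

B3 D#5 A4 E4 G5 F#5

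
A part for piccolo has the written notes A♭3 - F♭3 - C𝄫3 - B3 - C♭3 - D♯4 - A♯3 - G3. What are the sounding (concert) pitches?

Ab4 Fb4 Cbb4 B4 Cb4 D#5 A#4 G4

The piccolo sounds a perfect octave above written, so transpose each written note up a perfect octave.
Ab3 -> Ab4
Fb3 -> Fb4
Cbb3 -> Cbb4
B3 -> B4
Cb3 -> Cb4
D#4 -> D#5
A#3 -> A#4
G3 -> G4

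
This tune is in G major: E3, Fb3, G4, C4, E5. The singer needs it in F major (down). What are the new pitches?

D3 Ebb3 F4 Bb3 D5

G major to F major down is a major second, so every note moves down by that interval.
E3 becomes D3
Fb3 becomes Ebb3
G4 becomes F4
C4 becomes Bb3
E5 becomes D5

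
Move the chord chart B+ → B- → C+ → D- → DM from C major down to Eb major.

C major down to Eb major is a major sixth; each chord root moves by that interval while the quality stays the same.
B+: root B down a major sixth → D, giving D+.
B-: root B down a major sixth → D, giving D-.
C+: root C down a major sixth → Eb, giving Eb+.
D-: root D down a major sixth → F, giving F-.
DM: root D down a major sixth → F, giving FM.

D+ D- Eb+ F- FM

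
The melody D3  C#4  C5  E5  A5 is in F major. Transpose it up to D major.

From F up to D is a major sixth; apply that to each pitch.
D3 → B3
C#4 → A#4
C5 → A5
E5 → C#6
A5 → F#6

B3 A#4 A5 C#6 F#6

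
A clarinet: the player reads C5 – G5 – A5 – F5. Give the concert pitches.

Written C4 on the A clarinet sounds as A3, a minor third lower; apply that shift to every note.
C5 to A4
G5 to E5
A5 to F#5
F5 to D5

A4 E5 F#5 D5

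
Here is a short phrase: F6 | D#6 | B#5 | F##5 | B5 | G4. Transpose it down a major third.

Db6 B5 G#5 D#5 G5 Eb4

F6 down a major third is Db6.
A major third down from D#6 gives B5.
B#5: a third down reaches G, and 4 semitones makes it G#5.
F##5 down a major third is D#5.
B5: a third down reaches G, and 4 semitones makes it G5.
G4 down a major third is Eb4.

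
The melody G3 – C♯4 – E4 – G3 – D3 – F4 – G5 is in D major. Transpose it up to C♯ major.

F#4 B#4 D#5 F#4 C#4 E5 F#6

D major to C♯ major up is a major seventh, so every note moves up by that interval.
G3 -> F#4
C#4 -> B#4
E4 -> D#5
G3 -> F#4
D3 -> C#4
F4 -> E5
G5 -> F#6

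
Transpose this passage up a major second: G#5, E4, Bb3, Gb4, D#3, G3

G#5 -> A#5
E4 -> F#4
Bb3 -> C4
Gb4 -> Ab4
D#3 -> E#3
G3 -> A3

A#5 F#4 C4 Ab4 E#3 A3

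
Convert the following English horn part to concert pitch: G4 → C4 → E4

C4 F3 A3

The English horn sounds a perfect fifth below written, so transpose each written note down a perfect fifth.
G4 -> C4
C4 -> F3
E4 -> A3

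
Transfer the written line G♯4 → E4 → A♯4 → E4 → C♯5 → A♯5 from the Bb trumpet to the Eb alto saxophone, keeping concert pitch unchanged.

First find concert pitch: the Bb trumpet sounds a major second below written, so G♯4 E4 A♯4 E4 C♯5 A♯5 sounds F#4 D4 G#4 D4 B4 G#5.
Then write for Eb alto saxophone: it sounds a major sixth below written, so the part must be a major sixth above concert.
F#4 → D#5
D4 → B4
G#4 → E#5
D4 → B4
B4 → G#5
G#5 → E#6

D#5 B4 E#5 B4 G#5 E#6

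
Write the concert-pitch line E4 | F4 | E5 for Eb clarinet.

C#4 D4 C#5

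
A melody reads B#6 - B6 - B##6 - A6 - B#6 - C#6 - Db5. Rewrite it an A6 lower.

B#6 to D6
B6 to Db6
B##6 to D#6
A6 to Cb6
B#6 to D6
C#6 to Eb5
Db5 to Fbb4

D6 Db6 D#6 Cb6 D6 Eb5 Fbb4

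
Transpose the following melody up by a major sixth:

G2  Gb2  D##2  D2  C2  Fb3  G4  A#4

A major sixth up from G2 gives E3.
Gb2 up a major sixth is Eb3.
A major sixth up from D##2 gives B##2.
A major sixth up from D2 gives B2.
C2 up a major sixth is A2.
Fb3 up a major sixth is Db4.
G4 up a major sixth is E5.
A major sixth up from A#4 gives F##5.

E3 Eb3 B##2 B2 A2 Db4 E5 F##5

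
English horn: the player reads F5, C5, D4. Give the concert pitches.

Bb4 F4 G3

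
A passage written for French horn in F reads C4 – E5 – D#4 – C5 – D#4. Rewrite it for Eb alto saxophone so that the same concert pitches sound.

D4 F#5 E#4 D5 E#4

First find concert pitch: the French horn in F sounds a perfect fifth below written, so C4 E5 D#4 C5 D#4 sounds F3 A4 G#3 F4 G#3.
Then write for Eb alto saxophone: it sounds a major sixth below written, so the part must be a major sixth above concert.
F3 → D4
A4 → F#5
G#3 → E#4
F4 → D5
G#3 → E#4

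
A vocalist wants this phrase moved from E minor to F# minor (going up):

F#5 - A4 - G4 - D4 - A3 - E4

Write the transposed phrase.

G#5 B4 A4 E4 B3 F#4

From E up to F# is a major second; apply that to each pitch.
F#5 to G#5
A4 to B4
G4 to A4
D4 to E4
A3 to B3
E4 to F#4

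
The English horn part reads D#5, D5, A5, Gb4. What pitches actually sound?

G#4 G4 D5 Cb4

Written C4 on the English horn sounds as F3, a perfect fifth lower; apply that shift to every note.
D#5 gives G#4
D5 gives G4
A5 gives D5
Gb4 gives Cb4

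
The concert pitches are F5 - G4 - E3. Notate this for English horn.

Written C4 sounds as F3 on the English horn, so concert pitches are written a perfect fifth up.
F5 to C6
G4 to D5
E3 to B3

C6 D5 B3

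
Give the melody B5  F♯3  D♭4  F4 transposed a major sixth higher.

G#6 D#4 Bb4 D5

B5 to G#6
F#3 to D#4
Db4 to Bb4
F4 to D5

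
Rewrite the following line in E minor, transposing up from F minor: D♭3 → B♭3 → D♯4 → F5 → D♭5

C4 A4 C##5 E6 C6

From F up to E is a major seventh; apply that to each pitch.
Db3 to C4
Bb3 to A4
D#4 to C##5
F5 to E6
Db5 to C6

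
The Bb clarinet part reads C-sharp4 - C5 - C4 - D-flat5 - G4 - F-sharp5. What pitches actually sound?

Written C4 on the Bb clarinet sounds as Bb3, a major second lower; apply that shift to every note.
C#4 becomes B3
C5 becomes Bb4
C4 becomes Bb3
Db5 becomes Cb5
G4 becomes F4
F#5 becomes E5

B3 Bb4 Bb3 Cb5 F4 E5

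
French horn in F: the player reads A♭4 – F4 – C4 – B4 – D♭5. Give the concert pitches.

Db4 Bb3 F3 E4 Gb4

Written C4 on the French horn in F sounds as F3, a perfect fifth lower; apply that shift to every note.
Ab4 to Db4
F4 to Bb3
C4 to F3
B4 to E4
Db5 to Gb4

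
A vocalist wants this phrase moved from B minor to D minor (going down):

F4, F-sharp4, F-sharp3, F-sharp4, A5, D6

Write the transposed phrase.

From B down to D is a major sixth; apply that to each pitch.
F4 → Ab3
F#4 → A3
F#3 → A2
F#4 → A3
A5 → C5
D6 → F5

Ab3 A3 A2 A3 C5 F5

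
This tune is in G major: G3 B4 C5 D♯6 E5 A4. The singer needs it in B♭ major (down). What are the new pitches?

G major to B♭ major down is a major sixth, so every note moves down by that interval.
G3 gives Bb2
B4 gives D4
C5 gives Eb4
D#6 gives F#5
E5 gives G4
A4 gives C4

Bb2 D4 Eb4 F#5 G4 C4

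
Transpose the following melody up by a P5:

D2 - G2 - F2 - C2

D2 → A2
G2 → D3
F2 → C3
C2 → G2

A2 D3 C3 G2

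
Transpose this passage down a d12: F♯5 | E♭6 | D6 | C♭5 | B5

F#5 down a diminished twelfth is B#3.
Eb6 down a diminished twelfth is A4.
D6 down a diminished twelfth is G#4.
Cb5: a twelfth down reaches F, and 18 semitones makes it F3.
B5 down a diminished twelfth is E#4.

B#3 A4 G#4 F3 E#4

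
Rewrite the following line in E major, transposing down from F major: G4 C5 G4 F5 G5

F#4 B4 F#4 E5 F#5

From F down to E is a minor second; apply that to each pitch.
G4 gives F#4
C5 gives B4
G4 gives F#4
F5 gives E5
G5 gives F#5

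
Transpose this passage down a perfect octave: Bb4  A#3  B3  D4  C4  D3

Bb4 gives Bb3
A#3 gives A#2
B3 gives B2
D4 gives D3
C4 gives C3
D3 gives D2

Bb3 A#2 B2 D3 C3 D2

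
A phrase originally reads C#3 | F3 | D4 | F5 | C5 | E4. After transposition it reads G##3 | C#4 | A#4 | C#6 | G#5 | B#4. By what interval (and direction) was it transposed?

Take the first pair: C#3 → G##3. C to G spans 5 letter names, so the interval is some kind of fifth.
C#3 to G##3 is 8 semitones, which makes it an augmented fifth; the second version is higher, so the direction is up.
Checking another pair — E4 → B#4 — gives the same interval.

up an augmented fifth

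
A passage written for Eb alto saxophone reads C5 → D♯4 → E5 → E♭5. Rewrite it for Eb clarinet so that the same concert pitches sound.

First find concert pitch: the Eb alto saxophone sounds a major sixth below written, so C5 D♯4 E5 E♭5 sounds Eb4 F#3 G4 Gb4.
Then write for Eb clarinet: it sounds a minor third above written, so the part must be a minor third below concert.
Eb4 → C4
F#3 → D#3
G4 → E4
Gb4 → Eb4

C4 D#3 E4 Eb4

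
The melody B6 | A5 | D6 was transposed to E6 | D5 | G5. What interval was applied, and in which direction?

down a perfect fifth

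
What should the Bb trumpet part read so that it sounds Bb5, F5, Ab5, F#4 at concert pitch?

C6 G5 Bb5 G#4

The Bb trumpet sounds a major second below written, so the written part must be a major second above concert — transpose each note up.
Bb5 → C6
F5 → G5
Ab5 → Bb5
F#4 → G#4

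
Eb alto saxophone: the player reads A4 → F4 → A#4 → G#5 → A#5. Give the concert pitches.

C4 Ab3 C#4 B4 C#5

Written C4 on the Eb alto saxophone sounds as Eb3, a major sixth lower; apply that shift to every note.
A4 gives C4
F4 gives Ab3
A#4 gives C#4
G#5 gives B4
A#5 gives C#5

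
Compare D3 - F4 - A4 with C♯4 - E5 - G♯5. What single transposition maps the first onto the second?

Take the first pair: D3 → C#4. D to C spans 7 letter names, so the interval is some kind of seventh.
D3 to C#4 is 11 semitones, which makes it a major seventh; the second version is higher, so the direction is up.
Checking another pair — A4 → G#5 — gives the same interval.

up a major seventh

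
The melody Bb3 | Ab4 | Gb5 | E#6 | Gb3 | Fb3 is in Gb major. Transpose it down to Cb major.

Eb3 Db4 Cb5 A#5 Cb3 Bbb2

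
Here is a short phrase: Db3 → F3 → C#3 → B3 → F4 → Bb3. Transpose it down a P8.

Db2 F2 C#2 B2 F3 Bb2

Db3 down a perfect octave is Db2.
F3 down a perfect octave is F2.
C#3 down a perfect octave is C#2.
B3: an octave down reaches B, and 12 semitones makes it B2.
F4: an octave down reaches F, and 12 semitones makes it F3.
Bb3: an octave down reaches B, and 12 semitones makes it Bb2.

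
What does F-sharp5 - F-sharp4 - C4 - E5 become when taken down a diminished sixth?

A##4 A##3 E#3 G##4

F#5 → A##4
F#4 → A##3
C4 → E#3
E5 → G##4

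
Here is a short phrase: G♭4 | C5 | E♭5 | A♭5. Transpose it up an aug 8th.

G5 C#6 E6 A6

Gb4: an octave up reaches G, and 13 semitones makes it G5.
C5 up an augmented octave is C#6.
An augmented octave up from Eb5 gives E6.
Ab5: an octave up reaches A, and 13 semitones makes it A6.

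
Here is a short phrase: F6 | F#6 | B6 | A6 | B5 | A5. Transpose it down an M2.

Eb6 E6 A6 G6 A5 G5

F6 down a major second is Eb6.
F#6: a second down reaches E, and 2 semitones makes it E6.
A major second down from B6 gives A6.
A6: a second down reaches G, and 2 semitones makes it G6.
A major second down from B5 gives A5.
A major second down from A5 gives G5.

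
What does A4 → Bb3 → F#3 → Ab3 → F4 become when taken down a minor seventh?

A4 to B3
Bb3 to C3
F#3 to G#2
Ab3 to Bb2
F4 to G3

B3 C3 G#2 Bb2 G3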